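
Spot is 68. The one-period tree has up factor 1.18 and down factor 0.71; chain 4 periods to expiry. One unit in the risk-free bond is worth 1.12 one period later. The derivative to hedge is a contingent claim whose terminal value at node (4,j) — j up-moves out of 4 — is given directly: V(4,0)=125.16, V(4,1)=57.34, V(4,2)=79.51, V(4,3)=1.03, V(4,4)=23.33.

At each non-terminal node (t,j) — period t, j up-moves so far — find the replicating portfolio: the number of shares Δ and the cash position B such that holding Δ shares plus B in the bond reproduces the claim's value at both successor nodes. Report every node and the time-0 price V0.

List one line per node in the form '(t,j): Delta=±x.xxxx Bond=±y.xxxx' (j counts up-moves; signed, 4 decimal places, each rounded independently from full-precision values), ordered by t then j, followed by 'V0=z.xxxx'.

(0,0): Delta=-0.1618 Bond=23.8545
(1,0): Delta=-1.9635 Bond=113.7027
(1,1): Delta=-0.0031 Bond=13.9874
(2,0): Delta=0.5920 Bond=39.7492
(2,1): Delta=-2.1885 Bond=140.1663
(2,2): Delta=0.1893 Bond=-2.5537
(3,0): Delta=-5.9289 Bond=203.2245
(3,1): Delta=1.1662 Bond=21.2939
(3,2): Delta=-2.4839 Bond=176.8437
(3,3): Delta=0.4247 Bond=-29.1582
V0=12.8534

Under the risk-neutral measure, an up-move has probability p* = (R−d)/(u−d) = 0.8723 and values discount at R = 1.12.
Payoff layer (t=4): V(4,0)=125.1600, V(4,1)=57.3400, V(4,2)=79.5100, V(4,3)=1.0300, V(4,4)=23.3300
(3,0): S=24.3379. Δ = (V_up−V_dn)/(S_up−S_dn) = (57.3400−125.1600)/(28.7188−17.2799) = -5.9289. V = [p*·57.3400 + (1−p*)·125.1600]/1.12 = 58.9267. B = V − Δ·S = 203.2245.
(3,1): S=40.4490. Δ = (V_up−V_dn)/(S_up−S_dn) = (79.5100−57.3400)/(47.7298−28.7188) = 1.1662. V = [p*·79.5100 + (1−p*)·57.3400]/1.12 = 68.4641. B = V − Δ·S = 21.2939.
(3,2): S=67.2251. Δ = (V_up−V_dn)/(S_up−S_dn) = (1.0300−79.5100)/(79.3256−47.7298) = -2.4839. V = [p*·1.0300 + (1−p*)·79.5100]/1.12 = 9.8649. B = V − Δ·S = 176.8437.
(3,3): S=111.7262. Δ = (V_up−V_dn)/(S_up−S_dn) = (23.3300−1.0300)/(131.8369−79.3256) = 0.4247. V = [p*·23.3300 + (1−p*)·1.0300]/1.12 = 18.2886. B = V − Δ·S = -29.1582.
(2,0): S=34.2788. Δ = (V_up−V_dn)/(S_up−S_dn) = (68.4641−58.9267)/(40.4490−24.3379) = 0.5920. V = [p*·68.4641 + (1−p*)·58.9267]/1.12 = 60.0416. B = V − Δ·S = 39.7492.
(2,1): S=56.9704. Δ = (V_up−V_dn)/(S_up−S_dn) = (9.8649−68.4641)/(67.2251−40.4490) = -2.1885. V = [p*·9.8649 + (1−p*)·68.4641]/1.12 = 15.4872. B = V − Δ·S = 140.1663.
(2,2): S=94.6832. Δ = (V_up−V_dn)/(S_up−S_dn) = (18.2886−9.8649)/(111.7262−67.2251) = 0.1893. V = [p*·18.2886 + (1−p*)·9.8649]/1.12 = 15.3689. B = V − Δ·S = -2.5537.
(1,0): S=48.2800. Δ = (V_up−V_dn)/(S_up−S_dn) = (15.4872−60.0416)/(56.9704−34.2788) = -1.9635. V = [p*·15.4872 + (1−p*)·60.0416]/1.12 = 18.9063. B = V − Δ·S = 113.7027.
(1,1): S=80.2400. Δ = (V_up−V_dn)/(S_up−S_dn) = (15.3689−15.4872)/(94.6832−56.9704) = -0.0031. V = [p*·15.3689 + (1−p*)·15.4872]/1.12 = 13.7357. B = V − Δ·S = 13.9874.
(0,0): S=68.0000. Δ = (V_up−V_dn)/(S_up−S_dn) = (13.7357−18.9063)/(80.2400−48.2800) = -0.1618. V = [p*·13.7357 + (1−p*)·18.9063]/1.12 = 12.8534. B = V − Δ·S = 23.8545.
Root portfolio cost Δ·68+B reproduces V0=12.8534.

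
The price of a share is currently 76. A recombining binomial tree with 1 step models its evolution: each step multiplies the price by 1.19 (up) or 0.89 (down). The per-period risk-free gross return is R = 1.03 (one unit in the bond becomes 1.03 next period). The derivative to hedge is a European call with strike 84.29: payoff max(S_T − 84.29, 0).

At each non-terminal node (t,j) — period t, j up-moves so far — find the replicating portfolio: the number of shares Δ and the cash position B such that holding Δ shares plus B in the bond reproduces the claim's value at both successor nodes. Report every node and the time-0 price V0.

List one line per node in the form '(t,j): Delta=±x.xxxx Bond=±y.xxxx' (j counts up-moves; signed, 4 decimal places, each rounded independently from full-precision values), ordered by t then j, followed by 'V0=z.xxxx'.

No-arbitrage ⇒ martingale measure with p* = (R−d)/(u−d) = 0.4667.
Payoff layer (t=1): V(1,0)=0.0000, V(1,1)=6.1500
  t=0,j=0: stock 76.0000 → up 90.4400 (V=6.1500), down 67.6400 (V=0.0000). Price 2.7864; hedge Δ=0.2697, bond B=-17.7136.
Check: Δ(0,0)·S0 + B(0,0) = 2.7864 = V0.

(0,0): Delta=0.2697 Bond=-17.7136
V0=2.7864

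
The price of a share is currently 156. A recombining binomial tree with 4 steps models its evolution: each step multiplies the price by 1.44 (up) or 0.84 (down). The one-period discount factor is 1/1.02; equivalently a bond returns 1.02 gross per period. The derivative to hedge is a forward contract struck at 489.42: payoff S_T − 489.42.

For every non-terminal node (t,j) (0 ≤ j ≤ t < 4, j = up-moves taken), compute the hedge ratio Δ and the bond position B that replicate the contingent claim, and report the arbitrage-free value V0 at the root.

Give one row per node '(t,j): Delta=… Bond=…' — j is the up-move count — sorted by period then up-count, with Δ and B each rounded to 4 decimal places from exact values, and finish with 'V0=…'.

(0,0): Delta=1.0000 Bond=-452.1484
(1,0): Delta=1.0000 Bond=-461.1914
(1,1): Delta=1.0000 Bond=-461.1914
(2,0): Delta=1.0000 Bond=-470.4152
(2,1): Delta=1.0000 Bond=-470.4152
(2,2): Delta=1.0000 Bond=-470.4152
(3,0): Delta=1.0000 Bond=-479.8235
(3,1): Delta=1.0000 Bond=-479.8235
(3,2): Delta=1.0000 Bond=-479.8235
(3,3): Delta=1.0000 Bond=-479.8235
V0=-296.1484

Since d<R<u, set p* = (R−d)/(u−d) = 0.3000; price each node as the discounted p*-expectation of its children.
Terminal payoffs: V(4,0)=-411.7521, V(4,1)=-356.2750, V(4,2)=-261.1714, V(4,3)=-98.1367, V(4,4)=181.3514
Node (3,0) S=92.4618: V=(p*·-356.2750+(1−p*)·-411.7521)/1.02=-387.3617; Δ=(-356.2750−-411.7521)/(133.1450−77.6679)=1.0000; B=V−Δ·S=-479.8235
Node (3,1) S=158.5060: V=(p*·-261.1714+(1−p*)·-356.2750)/1.02=-321.3175; Δ=(-261.1714−-356.2750)/(228.2486−133.1450)=1.0000; B=V−Δ·S=-479.8235
Node (3,2) S=271.7245: V=(p*·-98.1367+(1−p*)·-261.1714)/1.02=-208.0990; Δ=(-98.1367−-261.1714)/(391.2833−228.2486)=1.0000; B=V−Δ·S=-479.8235
Node (3,3) S=465.8135: V=(p*·181.3514+(1−p*)·-98.1367)/1.02=-14.0100; Δ=(181.3514−-98.1367)/(670.7714−391.2833)=1.0000; B=V−Δ·S=-479.8235
Node (2,0) S=110.0736: V=(p*·-321.3175+(1−p*)·-387.3617)/1.02=-360.3416; Δ=(-321.3175−-387.3617)/(158.5060−92.4618)=1.0000; B=V−Δ·S=-470.4152
Node (2,1) S=188.6976: V=(p*·-208.0990+(1−p*)·-321.3175)/1.02=-281.7176; Δ=(-208.0990−-321.3175)/(271.7245−158.5060)=1.0000; B=V−Δ·S=-470.4152
Node (2,2) S=323.4816: V=(p*·-14.0100+(1−p*)·-208.0990)/1.02=-146.9336; Δ=(-14.0100−-208.0990)/(465.8135−271.7245)=1.0000; B=V−Δ·S=-470.4152
Node (1,0) S=131.0400: V=(p*·-281.7176+(1−p*)·-360.3416)/1.02=-330.1514; Δ=(-281.7176−-360.3416)/(188.6976−110.0736)=1.0000; B=V−Δ·S=-461.1914
Node (1,1) S=224.6400: V=(p*·-146.9336+(1−p*)·-281.7176)/1.02=-236.5514; Δ=(-146.9336−-281.7176)/(323.4816−188.6976)=1.0000; B=V−Δ·S=-461.1914
Node (0,0) S=156.0000: V=(p*·-236.5514+(1−p*)·-330.1514)/1.02=-296.1484; Δ=(-236.5514−-330.1514)/(224.6400−131.0400)=1.0000; B=V−Δ·S=-452.1484
Check: Δ(0,0)·S0 + B(0,0) = -296.1484 = V0.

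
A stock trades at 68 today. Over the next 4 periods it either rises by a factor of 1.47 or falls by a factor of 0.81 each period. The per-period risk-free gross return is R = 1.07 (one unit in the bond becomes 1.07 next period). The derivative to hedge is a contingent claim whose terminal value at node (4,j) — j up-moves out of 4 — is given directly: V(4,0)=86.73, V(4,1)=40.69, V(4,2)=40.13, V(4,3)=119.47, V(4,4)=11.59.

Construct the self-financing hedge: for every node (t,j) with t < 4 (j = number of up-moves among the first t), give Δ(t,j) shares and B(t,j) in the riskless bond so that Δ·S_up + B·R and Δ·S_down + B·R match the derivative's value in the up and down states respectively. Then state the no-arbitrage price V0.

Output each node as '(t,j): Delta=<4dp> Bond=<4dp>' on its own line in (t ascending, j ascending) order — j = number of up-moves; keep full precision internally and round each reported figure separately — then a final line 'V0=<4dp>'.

Risk-neutral probability p* = (R−d)/(u−d) = (1.07−0.81)/(1.47−0.81) = 0.3939.
Terminal payoffs: V(4,0)=86.7300, V(4,1)=40.6900, V(4,2)=40.1300, V(4,3)=119.4700, V(4,4)=11.5900
(3,0): S=36.1380. Δ = (V_up−V_dn)/(S_up−S_dn) = (40.6900−86.7300)/(53.1228−29.2718) = -1.9303. V = [p*·40.6900 + (1−p*)·86.7300]/1.07 = 64.1056. B = V − Δ·S = 133.8632.
(3,1): S=65.5838. Δ = (V_up−V_dn)/(S_up−S_dn) = (40.1300−40.6900)/(96.4081−53.1228) = -0.0129. V = [p*·40.1300 + (1−p*)·40.6900]/1.07 = 37.8219. B = V − Δ·S = 38.6703.
(3,2): S=119.0224. Δ = (V_up−V_dn)/(S_up−S_dn) = (119.4700−40.1300)/(174.9629−96.4081) = 1.0100. V = [p*·119.4700 + (1−p*)·40.1300]/1.07 = 66.7151. B = V − Δ·S = -53.4970.
(3,3): S=216.0036. Δ = (V_up−V_dn)/(S_up−S_dn) = (11.5900−119.4700)/(317.5252−174.9629) = -0.7567. V = [p*·11.5900 + (1−p*)·119.4700]/1.07 = 71.9363. B = V − Δ·S = 235.3908.
(2,0): S=44.6148. Δ = (V_up−V_dn)/(S_up−S_dn) = (37.8219−64.1056)/(65.5838−36.1380) = -0.8926. V = [p*·37.8219 + (1−p*)·64.1056]/1.07 = 50.2350. B = V − Δ·S = 90.0589.
(2,1): S=80.9676. Δ = (V_up−V_dn)/(S_up−S_dn) = (66.7151−37.8219)/(119.0224−65.5838) = 0.5407. V = [p*·66.7151 + (1−p*)·37.8219]/1.07 = 45.9851. B = V − Δ·S = 2.2075.
(2,2): S=146.9412. Δ = (V_up−V_dn)/(S_up−S_dn) = (71.9363−66.7151)/(216.0036−119.0224) = 0.0538. V = [p*·71.9363 + (1−p*)·66.7151]/1.07 = 64.2728. B = V − Δ·S = 56.3619.
(1,0): S=55.0800. Δ = (V_up−V_dn)/(S_up−S_dn) = (45.9851−50.2350)/(80.9676−44.6148) = -0.1169. V = [p*·45.9851 + (1−p*)·50.2350]/1.07 = 45.3839. B = V − Δ·S = 51.8231.
(1,1): S=99.9600. Δ = (V_up−V_dn)/(S_up−S_dn) = (64.2728−45.9851)/(146.9412−80.9676) = 0.2772. V = [p*·64.2728 + (1−p*)·45.9851]/1.07 = 49.7097. B = V − Δ·S = 22.0010.
(0,0): S=68.0000. Δ = (V_up−V_dn)/(S_up−S_dn) = (49.7097−45.3839)/(99.9600−55.0800) = 0.0964. V = [p*·49.7097 + (1−p*)·45.3839]/1.07 = 44.0075. B = V − Δ·S = 37.4533.
Self-financing check: at every node Δ·S+B equals the discounted successor values.

(0,0): Delta=0.0964 Bond=37.4533
(1,0): Delta=-0.1169 Bond=51.8231
(1,1): Delta=0.2772 Bond=22.0010
(2,0): Delta=-0.8926 Bond=90.0589
(2,1): Delta=0.5407 Bond=2.2075
(2,2): Delta=0.0538 Bond=56.3619
(3,0): Delta=-1.9303 Bond=133.8632
(3,1): Delta=-0.0129 Bond=38.6703
(3,2): Delta=1.0100 Bond=-53.4970
(3,3): Delta=-0.7567 Bond=235.3908
V0=44.0075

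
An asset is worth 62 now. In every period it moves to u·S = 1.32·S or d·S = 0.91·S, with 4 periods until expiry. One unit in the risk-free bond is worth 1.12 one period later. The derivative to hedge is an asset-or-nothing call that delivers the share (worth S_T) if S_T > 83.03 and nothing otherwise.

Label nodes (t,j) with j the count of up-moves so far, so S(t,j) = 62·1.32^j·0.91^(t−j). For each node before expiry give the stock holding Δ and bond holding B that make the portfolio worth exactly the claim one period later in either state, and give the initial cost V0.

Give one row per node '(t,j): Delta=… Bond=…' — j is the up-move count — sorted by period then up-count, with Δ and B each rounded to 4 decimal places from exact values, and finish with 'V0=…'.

Under the risk-neutral measure, an up-move has probability p* = (R−d)/(u−d) = 0.5122 and values discount at R = 1.12.
Terminal payoffs: V(4,0)=0.0000, V(4,1)=0.0000, V(4,2)=89.4586, V(4,3)=129.7642, V(4,4)=188.2294
  t=3,j=0: stock 46.7214 → up 61.6723 (V=0.0000), down 42.5165 (V=0.0000). Price 0.0000; hedge Δ=0.0000, bond B=0.0000.
  t=3,j=1: stock 67.7717 → up 89.4586 (V=89.4586), down 61.6723 (V=0.0000). Price 40.9110; hedge Δ=3.2195, bond B=-177.2809.
  t=3,j=2: stock 98.3062 → up 129.7642 (V=129.7642), down 89.4586 (V=89.4586). Price 98.3062; hedge Δ=1.0000, bond B=0.0000.
  t=3,j=3: stock 142.5980 → up 188.2294 (V=188.2294), down 129.7642 (V=129.7642). Price 142.5980; hedge Δ=1.0000, bond B=0.0000.
  t=2,j=0: stock 51.3422 → up 67.7717 (V=40.9110), down 46.7214 (V=0.0000). Price 18.7093; hedge Δ=1.9435, bond B=-81.0736.
  t=2,j=1: stock 74.4744 → up 98.3062 (V=98.3062), down 67.7717 (V=40.9110). Price 62.7755; hedge Δ=1.8797, bond B=-77.2129.
  t=2,j=2: stock 108.0288 → up 142.5980 (V=142.5980), down 98.3062 (V=98.3062). Price 108.0288; hedge Δ=1.0000, bond B=0.0000.
  t=1,j=0: stock 56.4200 → up 74.4744 (V=62.7755), down 51.3422 (V=18.7093). Price 36.8569; hedge Δ=1.9050, bond B=-70.6216.
  t=1,j=1: stock 81.8400 → up 108.0288 (V=108.0288), down 74.4744 (V=62.7755). Price 76.7446; hedge Δ=1.3487, bond B=-33.6293.
  t=0,j=0: stock 62.0000 → up 81.8400 (V=76.7446), down 56.4200 (V=36.8569). Price 51.1493; hedge Δ=1.5691, bond B=-46.1378.
Root portfolio cost Δ·62+B reproduces V0=51.1493.

(0,0): Delta=1.5691 Bond=-46.1378
(1,0): Delta=1.9050 Bond=-70.6216
(1,1): Delta=1.3487 Bond=-33.6293
(2,0): Delta=1.9435 Bond=-81.0736
(2,1): Delta=1.8797 Bond=-77.2129
(2,2): Delta=1.0000 Bond=0.0000
(3,0): Delta=0.0000 Bond=0.0000
(3,1): Delta=3.2195 Bond=-177.2809
(3,2): Delta=1.0000 Bond=0.0000
(3,3): Delta=1.0000 Bond=0.0000
V0=51.1493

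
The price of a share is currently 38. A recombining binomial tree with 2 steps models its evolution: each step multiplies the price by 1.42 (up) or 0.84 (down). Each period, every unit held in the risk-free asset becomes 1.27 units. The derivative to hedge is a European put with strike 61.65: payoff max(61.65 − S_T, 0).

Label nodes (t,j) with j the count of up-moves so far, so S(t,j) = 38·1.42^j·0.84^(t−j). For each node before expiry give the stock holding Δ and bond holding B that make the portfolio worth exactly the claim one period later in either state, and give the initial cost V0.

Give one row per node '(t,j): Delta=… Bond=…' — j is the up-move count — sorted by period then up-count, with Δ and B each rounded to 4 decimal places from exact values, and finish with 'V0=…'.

(0,0): Delta=-0.6034 Bond=28.2553
(1,0): Delta=-1.0000 Bond=48.5433
(1,1): Delta=-0.5216 Bond=31.4682
V0=5.3256

No-arbitrage ⇒ martingale measure with p* = (R−d)/(u−d) = 0.7414.
Terminal payoffs: V(2,0)=34.8372, V(2,1)=16.3236, V(2,2)=0.0000
(1,0): S=31.9200. Δ = (V_up−V_dn)/(S_up−S_dn) = (16.3236−34.8372)/(45.3264−26.8128) = -1.0000. V = [p*·16.3236 + (1−p*)·34.8372]/1.27 = 16.6233. B = V − Δ·S = 48.5433.
(1,1): S=53.9600. Δ = (V_up−V_dn)/(S_up−S_dn) = (0.0000−16.3236)/(76.6232−45.3264) = -0.5216. V = [p*·0.0000 + (1−p*)·16.3236]/1.27 = 3.3241. B = V − Δ·S = 31.4682.
(0,0): S=38.0000. Δ = (V_up−V_dn)/(S_up−S_dn) = (3.3241−16.6233)/(53.9600−31.9200) = -0.6034. V = [p*·3.3241 + (1−p*)·16.6233]/1.27 = 5.3256. B = V − Δ·S = 28.2553.
The time-0 hedge costs 5.3256, which is the no-arbitrage price.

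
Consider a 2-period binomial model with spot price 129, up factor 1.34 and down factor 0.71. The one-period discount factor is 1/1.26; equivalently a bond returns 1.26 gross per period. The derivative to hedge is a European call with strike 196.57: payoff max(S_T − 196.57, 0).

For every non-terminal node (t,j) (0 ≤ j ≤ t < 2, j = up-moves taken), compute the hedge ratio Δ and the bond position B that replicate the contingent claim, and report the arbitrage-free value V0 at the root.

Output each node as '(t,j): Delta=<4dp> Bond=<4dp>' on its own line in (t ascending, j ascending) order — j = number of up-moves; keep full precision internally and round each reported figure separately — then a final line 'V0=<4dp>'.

(0,0): Delta=0.2989 Bond=-21.7290
(1,0): Delta=0.0000 Bond=0.0000
(1,1): Delta=0.3220 Bond=-31.3609
V0=16.8324

No-arbitrage ⇒ martingale measure with p* = (R−d)/(u−d) = 0.8730.
Terminal values V(2,·): V(2,0)=0.0000, V(2,1)=0.0000, V(2,2)=35.0624
Node (1,0) S=91.5900: V=(p*·0.0000+(1−p*)·0.0000)/1.26=0.0000; Δ=(0.0000−0.0000)/(122.7306−65.0289)=0.0000; B=V−Δ·S=0.0000
Node (1,1) S=172.8600: V=(p*·35.0624+(1−p*)·0.0000)/1.26=24.2937; Δ=(35.0624−0.0000)/(231.6324−122.7306)=0.3220; B=V−Δ·S=-31.3609
Node (0,0) S=129.0000: V=(p*·24.2937+(1−p*)·0.0000)/1.26=16.8324; Δ=(24.2937−0.0000)/(172.8600−91.5900)=0.2989; B=V−Δ·S=-21.7290
The time-0 hedge costs 16.8324, which is the no-arbitrage price.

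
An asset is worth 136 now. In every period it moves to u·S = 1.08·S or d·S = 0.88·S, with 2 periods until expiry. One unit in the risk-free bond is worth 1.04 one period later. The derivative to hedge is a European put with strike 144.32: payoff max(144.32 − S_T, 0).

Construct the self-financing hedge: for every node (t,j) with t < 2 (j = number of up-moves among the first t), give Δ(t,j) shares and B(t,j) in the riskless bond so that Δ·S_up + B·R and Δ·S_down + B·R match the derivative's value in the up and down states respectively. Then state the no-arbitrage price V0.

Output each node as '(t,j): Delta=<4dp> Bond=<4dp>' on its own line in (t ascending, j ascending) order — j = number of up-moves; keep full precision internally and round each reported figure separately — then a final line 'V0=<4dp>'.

(0,0): Delta=-0.5953 Bond=86.8596
(1,0): Delta=-1.0000 Bond=138.7692
(1,1): Delta=-0.5129 Bond=78.2252
V0=5.8996

Under the risk-neutral measure, an up-move has probability p* = (R−d)/(u−d) = 0.8000 and values discount at R = 1.04.
Terminal payoffs: V(2,0)=39.0016, V(2,1)=15.0656, V(2,2)=0.0000
  t=1,j=0: stock 119.6800 → up 129.2544 (V=15.0656), down 105.3184 (V=39.0016). Price 19.0892; hedge Δ=-1.0000, bond B=138.7692.
  t=1,j=1: stock 146.8800 → up 158.6304 (V=0.0000), down 129.2544 (V=15.0656). Price 2.8972; hedge Δ=-0.5129, bond B=78.2252.
  t=0,j=0: stock 136.0000 → up 146.8800 (V=2.8972), down 119.6800 (V=19.0892). Price 5.8996; hedge Δ=-0.5953, bond B=86.8596.
The time-0 hedge costs 5.8996, which is the no-arbitrage price.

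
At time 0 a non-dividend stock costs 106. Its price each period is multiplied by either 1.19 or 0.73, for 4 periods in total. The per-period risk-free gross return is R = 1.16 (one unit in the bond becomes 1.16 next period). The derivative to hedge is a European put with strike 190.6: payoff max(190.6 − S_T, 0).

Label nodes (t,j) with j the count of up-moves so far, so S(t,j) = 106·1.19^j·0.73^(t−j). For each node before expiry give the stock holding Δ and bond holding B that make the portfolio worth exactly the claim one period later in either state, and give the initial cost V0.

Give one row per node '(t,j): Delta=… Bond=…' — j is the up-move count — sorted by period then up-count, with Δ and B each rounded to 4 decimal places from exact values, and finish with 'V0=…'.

(0,0): Delta=-0.7643 Bond=89.5408
(1,0): Delta=-1.0000 Bond=122.1094
(1,1): Delta=-0.7542 Bond=102.5946
(2,0): Delta=-1.0000 Bond=141.6468
(2,1): Delta=-1.0000 Bond=141.6468
(2,2): Delta=-0.7436 Bond=117.4304
(3,0): Delta=-1.0000 Bond=164.3103
(3,1): Delta=-1.0000 Bond=164.3103
(3,2): Delta=-1.0000 Bond=164.3103
(3,3): Delta=-0.7327 Bond=134.2595
V0=8.5299

The replicating-portfolio and risk-neutral prices coincide; use p* = (1.16−0.73)/(1.19−0.73) = 0.9348 for the latter.
Terminal payoffs: V(4,0)=160.4979, V(4,1)=141.5294, V(4,2)=110.6082, V(4,3)=60.2024, V(4,4)=0.0000
(3,0): S=41.2358. Δ = (V_up−V_dn)/(S_up−S_dn) = (141.5294−160.4979)/(49.0706−30.1021) = -1.0000. V = [p*·141.5294 + (1−p*)·160.4979]/1.16 = 123.0745. B = V − Δ·S = 164.3103.
(3,1): S=67.2200. Δ = (V_up−V_dn)/(S_up−S_dn) = (110.6082−141.5294)/(79.9918−49.0706) = -1.0000. V = [p*·110.6082 + (1−p*)·141.5294]/1.16 = 97.0903. B = V − Δ·S = 164.3103.
(3,2): S=109.5778. Δ = (V_up−V_dn)/(S_up−S_dn) = (60.2024−110.6082)/(130.3976−79.9918) = -1.0000. V = [p*·60.2024 + (1−p*)·110.6082]/1.16 = 54.7325. B = V − Δ·S = 164.3103.
(3,3): S=178.6269. Δ = (V_up−V_dn)/(S_up−S_dn) = (0.0000−60.2024)/(212.5660−130.3976) = -0.7327. V = [p*·0.0000 + (1−p*)·60.2024]/1.16 = 3.3847. B = V − Δ·S = 134.2595.
(2,0): S=56.4874. Δ = (V_up−V_dn)/(S_up−S_dn) = (97.0903−123.0745)/(67.2200−41.2358) = -1.0000. V = [p*·97.0903 + (1−p*)·123.0745]/1.16 = 85.1594. B = V − Δ·S = 141.6468.
(2,1): S=92.0822. Δ = (V_up−V_dn)/(S_up−S_dn) = (54.7325−97.0903)/(109.5778−67.2200) = -1.0000. V = [p*·54.7325 + (1−p*)·97.0903]/1.16 = 49.5646. B = V − Δ·S = 141.6468.
(2,2): S=150.1066. Δ = (V_up−V_dn)/(S_up−S_dn) = (3.3847−54.7325)/(178.6269−109.5778) = -0.7436. V = [p*·3.3847 + (1−p*)·54.7325]/1.16 = 5.8047. B = V − Δ·S = 117.4304.
(1,0): S=77.3800. Δ = (V_up−V_dn)/(S_up−S_dn) = (49.5646−85.1594)/(92.0822−56.4874) = -1.0000. V = [p*·49.5646 + (1−p*)·85.1594]/1.16 = 44.7294. B = V − Δ·S = 122.1094.
(1,1): S=126.1400. Δ = (V_up−V_dn)/(S_up−S_dn) = (5.8047−49.5646)/(150.1066−92.0822) = -0.7542. V = [p*·5.8047 + (1−p*)·49.5646]/1.16 = 7.4643. B = V − Δ·S = 102.5946.
(0,0): S=106.0000. Δ = (V_up−V_dn)/(S_up−S_dn) = (7.4643−44.7294)/(126.1400−77.3800) = -0.7643. V = [p*·7.4643 + (1−p*)·44.7294]/1.16 = 8.5299. B = V − Δ·S = 89.5408.
Each (Δ,B) replicates both successor values, so the strategy is self-financing and V0 is arbitrage-free.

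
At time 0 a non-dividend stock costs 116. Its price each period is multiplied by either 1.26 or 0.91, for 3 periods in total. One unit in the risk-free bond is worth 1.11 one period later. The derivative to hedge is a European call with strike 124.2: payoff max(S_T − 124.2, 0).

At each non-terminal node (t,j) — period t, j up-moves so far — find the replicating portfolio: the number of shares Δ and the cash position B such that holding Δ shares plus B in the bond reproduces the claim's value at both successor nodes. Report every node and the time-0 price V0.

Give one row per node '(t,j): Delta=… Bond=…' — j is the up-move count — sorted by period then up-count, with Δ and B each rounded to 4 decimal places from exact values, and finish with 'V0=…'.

(0,0): Delta=0.8456 Bond=-70.0534
(1,0): Delta=0.6045 Bond=-52.3178
(1,1): Delta=0.9761 Bond=-96.8404
(2,0): Delta=0.0000 Bond=0.0000
(2,1): Delta=0.9320 Bond=-101.6273
(2,2): Delta=1.0000 Bond=-111.8919
V0=28.0320

Risk-neutral probability p* = (R−d)/(u−d) = (1.11−0.91)/(1.26−0.91) = 0.5714.
Terminal payoffs: V(3,0)=0.0000, V(3,1)=0.0000, V(3,2)=43.3871, V(3,3)=107.8436
  t=2,j=0: stock 96.0596 → up 121.0351 (V=0.0000), down 87.4142 (V=0.0000). Price 0.0000; hedge Δ=0.0000, bond B=0.0000.
  t=2,j=1: stock 133.0056 → up 167.5871 (V=43.3871), down 121.0351 (V=0.0000). Price 22.3357; hedge Δ=0.9320, bond B=-101.6273.
  t=2,j=2: stock 184.1616 → up 232.0436 (V=107.8436), down 167.5871 (V=43.3871). Price 72.2697; hedge Δ=1.0000, bond B=-111.8919.
  t=1,j=0: stock 105.5600 → up 133.0056 (V=22.3357), down 96.0596 (V=0.0000). Price 11.4984; hedge Δ=0.6045, bond B=-52.3178.
  t=1,j=1: stock 146.1600 → up 184.1616 (V=72.2697), down 133.0056 (V=22.3357). Price 45.8283; hedge Δ=0.9761, bond B=-96.8404.
  t=0,j=0: stock 116.0000 → up 146.1600 (V=45.8283), down 105.5600 (V=11.4984). Price 28.0320; hedge Δ=0.8456, bond B=-70.0534.
Each (Δ,B) replicates both successor values, so the strategy is self-financing and V0 is arbitrage-free.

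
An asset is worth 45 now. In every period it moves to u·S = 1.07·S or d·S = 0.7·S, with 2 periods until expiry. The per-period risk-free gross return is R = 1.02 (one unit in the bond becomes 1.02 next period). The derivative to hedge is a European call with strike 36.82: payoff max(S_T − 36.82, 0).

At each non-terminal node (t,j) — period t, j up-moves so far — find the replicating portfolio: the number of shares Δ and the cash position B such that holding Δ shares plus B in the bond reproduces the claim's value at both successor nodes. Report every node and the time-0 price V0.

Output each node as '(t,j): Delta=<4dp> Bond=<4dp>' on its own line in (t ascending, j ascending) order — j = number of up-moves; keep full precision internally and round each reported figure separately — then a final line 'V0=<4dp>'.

(0,0): Delta=0.7486 Bond=-23.1194
(1,0): Delta=0.0000 Bond=0.0000
(1,1): Delta=0.8252 Bond=-27.2664
V0=10.5689

Since d<R<u, set p* = (R−d)/(u−d) = 0.8649; price each node as the discounted p*-expectation of its children.
Terminal payoffs: V(2,0)=0.0000, V(2,1)=0.0000, V(2,2)=14.7005
(1,0): S=31.5000. Δ = (V_up−V_dn)/(S_up−S_dn) = (0.0000−0.0000)/(33.7050−22.0500) = 0.0000. V = [p*·0.0000 + (1−p*)·0.0000]/1.02 = 0.0000. B = V − Δ·S = 0.0000.
(1,1): S=48.1500. Δ = (V_up−V_dn)/(S_up−S_dn) = (14.7005−0.0000)/(51.5205−33.7050) = 0.8252. V = [p*·14.7005 + (1−p*)·0.0000]/1.02 = 12.4647. B = V − Δ·S = -27.2664.
(0,0): S=45.0000. Δ = (V_up−V_dn)/(S_up−S_dn) = (12.4647−0.0000)/(48.1500−31.5000) = 0.7486. V = [p*·12.4647 + (1−p*)·0.0000]/1.02 = 10.5689. B = V − Δ·S = -23.1194.
Self-financing check: at every node Δ·S+B equals the discounted successor values.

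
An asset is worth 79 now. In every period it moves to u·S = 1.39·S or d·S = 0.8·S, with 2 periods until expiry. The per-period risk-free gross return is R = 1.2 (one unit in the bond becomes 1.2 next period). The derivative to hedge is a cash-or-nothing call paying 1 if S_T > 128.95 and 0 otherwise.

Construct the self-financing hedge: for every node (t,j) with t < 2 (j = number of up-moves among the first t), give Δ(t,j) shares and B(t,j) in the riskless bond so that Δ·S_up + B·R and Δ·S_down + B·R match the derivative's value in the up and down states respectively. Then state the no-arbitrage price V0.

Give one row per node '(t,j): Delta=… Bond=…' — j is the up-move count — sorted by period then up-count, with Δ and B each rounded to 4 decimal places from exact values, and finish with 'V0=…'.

(0,0): Delta=0.0121 Bond=-0.6384
(1,0): Delta=0.0000 Bond=0.0000
(1,1): Delta=0.0154 Bond=-1.1299
V0=0.3192

Since d<R<u, set p* = (R−d)/(u−d) = 0.6780; price each node as the discounted p*-expectation of its children.
At expiry t=2: V(2,0)=0.0000, V(2,1)=0.0000, V(2,2)=1.0000
Node (1,0) S=63.2000: V=(p*·0.0000+(1−p*)·0.0000)/1.2=0.0000; Δ=(0.0000−0.0000)/(87.8480−50.5600)=0.0000; B=V−Δ·S=0.0000
Node (1,1) S=109.8100: V=(p*·1.0000+(1−p*)·0.0000)/1.2=0.5650; Δ=(1.0000−0.0000)/(152.6359−87.8480)=0.0154; B=V−Δ·S=-1.1299
Node (0,0) S=79.0000: V=(p*·0.5650+(1−p*)·0.0000)/1.2=0.3192; Δ=(0.5650−0.0000)/(109.8100−63.2000)=0.0121; B=V−Δ·S=-0.6384
Root portfolio cost Δ·79+B reproduces V0=0.3192.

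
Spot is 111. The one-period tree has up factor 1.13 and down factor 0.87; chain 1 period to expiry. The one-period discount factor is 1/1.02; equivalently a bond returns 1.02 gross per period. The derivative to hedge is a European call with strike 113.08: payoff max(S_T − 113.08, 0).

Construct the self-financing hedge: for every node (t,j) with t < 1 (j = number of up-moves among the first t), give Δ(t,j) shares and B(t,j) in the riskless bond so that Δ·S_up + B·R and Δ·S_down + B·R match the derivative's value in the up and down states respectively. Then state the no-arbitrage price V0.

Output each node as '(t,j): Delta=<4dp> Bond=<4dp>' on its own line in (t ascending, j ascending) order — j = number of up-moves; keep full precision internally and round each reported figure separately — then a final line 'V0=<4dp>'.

Since d<R<u, set p* = (R−d)/(u−d) = 0.5769; price each node as the discounted p*-expectation of its children.
Payoff layer (t=1): V(1,0)=0.0000, V(1,1)=12.3500
Node (0,0) S=111.0000: V=(p*·12.3500+(1−p*)·0.0000)/1.02=6.9853; Δ=(12.3500−0.0000)/(125.4300−96.5700)=0.4279; B=V−Δ·S=-40.5147
The time-0 hedge costs 6.9853, which is the no-arbitrage price.

(0,0): Delta=0.4279 Bond=-40.5147
V0=6.9853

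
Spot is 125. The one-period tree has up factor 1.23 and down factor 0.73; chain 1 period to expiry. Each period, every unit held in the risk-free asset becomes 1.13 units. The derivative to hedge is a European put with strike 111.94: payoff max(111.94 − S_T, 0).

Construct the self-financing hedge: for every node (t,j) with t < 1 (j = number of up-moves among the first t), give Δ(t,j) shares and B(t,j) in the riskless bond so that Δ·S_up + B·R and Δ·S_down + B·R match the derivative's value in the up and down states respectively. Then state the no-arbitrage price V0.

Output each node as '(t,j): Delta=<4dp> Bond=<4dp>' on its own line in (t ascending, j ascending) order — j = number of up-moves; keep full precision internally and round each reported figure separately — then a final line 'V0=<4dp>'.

(0,0): Delta=-0.3310 Bond=45.0419
V0=3.6619

No-arbitrage ⇒ martingale measure with p* = (R−d)/(u−d) = 0.8000.
Payoff layer (t=1): V(1,0)=20.6900, V(1,1)=0.0000
Node (0,0) S=125.0000: V=(p*·0.0000+(1−p*)·20.6900)/1.13=3.6619; Δ=(0.0000−20.6900)/(153.7500−91.2500)=-0.3310; B=V−Δ·S=45.0419
Each (Δ,B) replicates both successor values, so the strategy is self-financing and V0 is arbitrage-free.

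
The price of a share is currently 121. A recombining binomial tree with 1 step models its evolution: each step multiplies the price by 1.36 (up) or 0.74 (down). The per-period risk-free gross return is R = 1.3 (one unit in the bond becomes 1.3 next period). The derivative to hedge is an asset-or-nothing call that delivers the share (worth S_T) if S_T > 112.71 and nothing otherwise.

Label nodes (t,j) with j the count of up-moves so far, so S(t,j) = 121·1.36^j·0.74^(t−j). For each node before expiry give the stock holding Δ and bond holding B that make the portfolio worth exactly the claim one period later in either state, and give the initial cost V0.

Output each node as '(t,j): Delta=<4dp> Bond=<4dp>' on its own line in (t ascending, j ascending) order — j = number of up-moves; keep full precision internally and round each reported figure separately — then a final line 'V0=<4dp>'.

The replicating-portfolio and risk-neutral prices coincide; use p* = (1.3−0.74)/(1.36−0.74) = 0.9032 for the latter.
Payoff layer (t=1): V(1,0)=0.0000, V(1,1)=164.5600
(0,0): S=121.0000. Δ = (V_up−V_dn)/(S_up−S_dn) = (164.5600−0.0000)/(164.5600−89.5400) = 2.1935. V = [p*·164.5600 + (1−p*)·0.0000]/1.3 = 114.3345. B = V − Δ·S = -151.0849.
The time-0 hedge costs 114.3345, which is the no-arbitrage price.

(0,0): Delta=2.1935 Bond=-151.0849
V0=114.3345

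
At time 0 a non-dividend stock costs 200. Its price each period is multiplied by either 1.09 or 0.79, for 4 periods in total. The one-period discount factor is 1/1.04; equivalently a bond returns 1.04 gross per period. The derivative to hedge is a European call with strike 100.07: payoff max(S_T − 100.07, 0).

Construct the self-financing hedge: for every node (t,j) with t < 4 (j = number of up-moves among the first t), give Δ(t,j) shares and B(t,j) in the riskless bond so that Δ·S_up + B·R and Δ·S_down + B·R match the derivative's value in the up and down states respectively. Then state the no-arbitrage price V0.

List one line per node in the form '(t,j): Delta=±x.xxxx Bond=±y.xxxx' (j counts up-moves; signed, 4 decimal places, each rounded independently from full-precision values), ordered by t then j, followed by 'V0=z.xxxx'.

No-arbitrage ⇒ martingale measure with p* = (R−d)/(u−d) = 0.8333.
At expiry t=4: V(4,0)=0.0000, V(4,1)=7.4125, V(4,2)=48.2286, V(4,3)=104.5446, V(4,4)=182.2463
(3,0): S=98.6078. Δ = (V_up−V_dn)/(S_up−S_dn) = (7.4125−0.0000)/(107.4825−77.9002) = 0.2506. V = [p*·7.4125 + (1−p*)·0.0000]/1.04 = 5.9395. B = V − Δ·S = -18.7688.
(3,1): S=136.0538. Δ = (V_up−V_dn)/(S_up−S_dn) = (48.2286−7.4125)/(148.2986−107.4825) = 1.0000. V = [p*·48.2286 + (1−p*)·7.4125]/1.04 = 39.8326. B = V − Δ·S = -96.2212.
(3,2): S=187.7198. Δ = (V_up−V_dn)/(S_up−S_dn) = (104.5446−48.2286)/(204.6146−148.2986) = 1.0000. V = [p*·104.5446 + (1−p*)·48.2286]/1.04 = 91.4986. B = V − Δ·S = -96.2212.
(3,3): S=259.0058. Δ = (V_up−V_dn)/(S_up−S_dn) = (182.2463−104.5446)/(282.3163−204.6146) = 1.0000. V = [p*·182.2463 + (1−p*)·104.5446]/1.04 = 162.7846. B = V − Δ·S = -96.2212.
(2,0): S=124.8200. Δ = (V_up−V_dn)/(S_up−S_dn) = (39.8326−5.9395)/(136.0538−98.6078) = 0.9051. V = [p*·39.8326 + (1−p*)·5.9395]/1.04 = 32.8690. B = V − Δ·S = -80.1081.
(2,1): S=172.2200. Δ = (V_up−V_dn)/(S_up−S_dn) = (91.4986−39.8326)/(187.7198−136.0538) = 1.0000. V = [p*·91.4986 + (1−p*)·39.8326]/1.04 = 79.6997. B = V − Δ·S = -92.5203.
(2,2): S=237.6200. Δ = (V_up−V_dn)/(S_up−S_dn) = (162.7846−91.4986)/(259.0058−187.7198) = 1.0000. V = [p*·162.7846 + (1−p*)·91.4986]/1.04 = 145.0997. B = V − Δ·S = -92.5203.
(1,0): S=158.0000. Δ = (V_up−V_dn)/(S_up−S_dn) = (79.6997−32.8690)/(172.2200−124.8200) = 0.9880. V = [p*·79.6997 + (1−p*)·32.8690]/1.04 = 69.1294. B = V − Δ·S = -86.9727.
(1,1): S=218.0000. Δ = (V_up−V_dn)/(S_up−S_dn) = (145.0997−79.6997)/(237.6200−172.2200) = 1.0000. V = [p*·145.0997 + (1−p*)·79.6997]/1.04 = 129.0381. B = V − Δ·S = -88.9619.
(0,0): S=200.0000. Δ = (V_up−V_dn)/(S_up−S_dn) = (129.0381−69.1294)/(218.0000−158.0000) = 0.9985. V = [p*·129.0381 + (1−p*)·69.1294]/1.04 = 114.4744. B = V − Δ·S = -85.2215.
Self-financing check: at every node Δ·S+B equals the discounted successor values.

(0,0): Delta=0.9985 Bond=-85.2215
(1,0): Delta=0.9880 Bond=-86.9727
(1,1): Delta=1.0000 Bond=-88.9619
(2,0): Delta=0.9051 Bond=-80.1081
(2,1): Delta=1.0000 Bond=-92.5203
(2,2): Delta=1.0000 Bond=-92.5203
(3,0): Delta=0.2506 Bond=-18.7688
(3,1): Delta=1.0000 Bond=-96.2212
(3,2): Delta=1.0000 Bond=-96.2212
(3,3): Delta=1.0000 Bond=-96.2212
V0=114.4744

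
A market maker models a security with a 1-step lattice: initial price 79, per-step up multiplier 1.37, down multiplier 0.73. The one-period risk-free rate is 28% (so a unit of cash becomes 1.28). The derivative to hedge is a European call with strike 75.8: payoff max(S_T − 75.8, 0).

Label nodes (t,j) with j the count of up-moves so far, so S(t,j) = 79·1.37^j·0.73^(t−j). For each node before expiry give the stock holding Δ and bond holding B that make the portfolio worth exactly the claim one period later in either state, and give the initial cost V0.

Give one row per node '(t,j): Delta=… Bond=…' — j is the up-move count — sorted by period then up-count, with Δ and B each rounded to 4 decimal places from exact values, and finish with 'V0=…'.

Since d<R<u, set p* = (R−d)/(u−d) = 0.8594; price each node as the discounted p*-expectation of its children.
Terminal payoffs: V(1,0)=0.0000, V(1,1)=32.4300
  t=0,j=0: stock 79.0000 → up 108.2300 (V=32.4300), down 57.6700 (V=0.0000). Price 21.7731; hedge Δ=0.6414, bond B=-28.8988.
Check: Δ(0,0)·S0 + B(0,0) = 21.7731 = V0.

(0,0): Delta=0.6414 Bond=-28.8988
V0=21.7731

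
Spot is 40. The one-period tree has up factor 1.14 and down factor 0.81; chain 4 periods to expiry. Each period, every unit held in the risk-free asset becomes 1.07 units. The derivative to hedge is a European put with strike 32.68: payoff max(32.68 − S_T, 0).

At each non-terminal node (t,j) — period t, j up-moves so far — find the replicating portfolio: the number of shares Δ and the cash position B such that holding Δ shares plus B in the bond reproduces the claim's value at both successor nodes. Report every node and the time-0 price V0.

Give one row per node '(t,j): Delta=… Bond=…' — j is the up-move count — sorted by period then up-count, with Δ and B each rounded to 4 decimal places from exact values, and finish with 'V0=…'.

The replicating-portfolio and risk-neutral prices coincide; use p* = (1.07−0.81)/(1.14−0.81) = 0.7879 for the latter.
Terminal values V(4,·): V(4,0)=15.4613, V(4,1)=8.4463, V(4,2)=0.0000, V(4,3)=0.0000, V(4,4)=0.0000
  t=3,j=0: stock 21.2576 → up 24.2337 (V=8.4463), down 17.2187 (V=15.4613). Price 9.2844; hedge Δ=-1.0000, bond B=30.5421.
  t=3,j=1: stock 29.9182 → up 34.1067 (V=0.0000), down 24.2337 (V=8.4463). Price 1.6744; hedge Δ=-0.8555, bond B=27.2692.
  t=3,j=2: stock 42.1070 → up 48.0020 (V=0.0000), down 34.1067 (V=0.0000). Price 0.0000; hedge Δ=0.0000, bond B=0.0000.
  t=3,j=3: stock 59.2618 → up 67.5584 (V=0.0000), down 48.0020 (V=0.0000). Price 0.0000; hedge Δ=0.0000, bond B=0.0000.
  t=2,j=0: stock 26.2440 → up 29.9182 (V=1.6744), down 21.2576 (V=9.2844). Price 3.0735; hedge Δ=-0.8787, bond B=26.1341.
  t=2,j=1: stock 36.9360 → up 42.1070 (V=0.0000), down 29.9182 (V=1.6744). Price 0.3319; hedge Δ=-0.1374, bond B=5.4060.
  t=2,j=2: stock 51.9840 → up 59.2618 (V=0.0000), down 42.1070 (V=0.0000). Price 0.0000; hedge Δ=0.0000, bond B=0.0000.
  t=1,j=0: stock 32.4000 → up 36.9360 (V=0.3319), down 26.2440 (V=3.0735). Price 0.8537; hedge Δ=-0.2564, bond B=9.1615.
  t=1,j=1: stock 45.6000 → up 51.9840 (V=0.0000), down 36.9360 (V=0.3319). Price 0.0658; hedge Δ=-0.0221, bond B=1.0717.
  t=0,j=0: stock 40.0000 → up 45.6000 (V=0.0658), down 32.4000 (V=0.8537). Price 0.2177; hedge Δ=-0.0597, bond B=2.6054.
Root portfolio cost Δ·40+B reproduces V0=0.2177.

(0,0): Delta=-0.0597 Bond=2.6054
(1,0): Delta=-0.2564 Bond=9.1615
(1,1): Delta=-0.0221 Bond=1.0717
(2,0): Delta=-0.8787 Bond=26.1341
(2,1): Delta=-0.1374 Bond=5.4060
(2,2): Delta=0.0000 Bond=0.0000
(3,0): Delta=-1.0000 Bond=30.5421
(3,1): Delta=-0.8555 Bond=27.2692
(3,2): Delta=0.0000 Bond=0.0000
(3,3): Delta=0.0000 Bond=0.0000
V0=0.2177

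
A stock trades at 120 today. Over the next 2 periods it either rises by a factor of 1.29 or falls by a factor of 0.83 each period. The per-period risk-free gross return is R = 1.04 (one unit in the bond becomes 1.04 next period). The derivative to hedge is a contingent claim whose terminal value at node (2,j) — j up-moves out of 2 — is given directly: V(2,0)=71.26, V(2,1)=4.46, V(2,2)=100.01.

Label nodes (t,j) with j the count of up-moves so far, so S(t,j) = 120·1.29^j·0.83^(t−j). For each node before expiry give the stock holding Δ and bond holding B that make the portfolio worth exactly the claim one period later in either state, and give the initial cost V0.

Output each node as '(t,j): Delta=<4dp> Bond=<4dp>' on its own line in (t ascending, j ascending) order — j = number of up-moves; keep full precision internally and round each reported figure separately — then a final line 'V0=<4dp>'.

No-arbitrage ⇒ martingale measure with p* = (R−d)/(u−d) = 0.4565.
At expiry t=2: V(2,0)=71.2600, V(2,1)=4.4600, V(2,2)=100.0100
Node (1,0) S=99.6000: V=(p*·4.4600+(1−p*)·71.2600)/1.04=39.1965; Δ=(4.4600−71.2600)/(128.4840−82.6680)=-1.4580; B=V−Δ·S=184.4139
Node (1,1) S=154.8000: V=(p*·100.0100+(1−p*)·4.4600)/1.04=46.2314; Δ=(100.0100−4.4600)/(199.6920−128.4840)=1.3418; B=V−Δ·S=-161.4860
Node (0,0) S=120.0000: V=(p*·46.2314+(1−p*)·39.1965)/1.04=40.7770; Δ=(46.2314−39.1965)/(154.8000−99.6000)=0.1274; B=V−Δ·S=25.4837
Root portfolio cost Δ·120+B reproduces V0=40.7770.

(0,0): Delta=0.1274 Bond=25.4837
(1,0): Delta=-1.4580 Bond=184.4139
(1,1): Delta=1.3418 Bond=-161.4860
V0=40.7770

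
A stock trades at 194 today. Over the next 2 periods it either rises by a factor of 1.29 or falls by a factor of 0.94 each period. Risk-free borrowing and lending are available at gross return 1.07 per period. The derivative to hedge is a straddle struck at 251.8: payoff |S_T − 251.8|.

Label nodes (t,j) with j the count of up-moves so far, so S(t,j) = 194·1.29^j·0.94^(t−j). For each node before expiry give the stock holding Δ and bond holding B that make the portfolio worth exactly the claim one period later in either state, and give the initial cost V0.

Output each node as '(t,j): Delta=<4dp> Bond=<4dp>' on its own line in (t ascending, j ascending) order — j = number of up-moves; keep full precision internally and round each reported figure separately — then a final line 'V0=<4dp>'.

No-arbitrage ⇒ martingale measure with p* = (R−d)/(u−d) = 0.3714.
Terminal values V(2,·): V(2,0)=80.3816, V(2,1)=16.5556, V(2,2)=71.0354
  t=1,j=0: stock 182.3600 → up 235.2444 (V=16.5556), down 171.4184 (V=80.3816). Price 52.9671; hedge Δ=-1.0000, bond B=235.3271.
  t=1,j=1: stock 250.2600 → up 322.8354 (V=71.0354), down 235.2444 (V=16.5556). Price 34.3841; hedge Δ=0.6220, bond B=-121.2725.
  t=0,j=0: stock 194.0000 → up 250.2600 (V=34.3841), down 182.3600 (V=52.9671). Price 43.0512; hedge Δ=-0.2737, bond B=96.1456.
Self-financing check: at every node Δ·S+B equals the discounted successor values.

(0,0): Delta=-0.2737 Bond=96.1456
(1,0): Delta=-1.0000 Bond=235.3271
(1,1): Delta=0.6220 Bond=-121.2725
V0=43.0512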